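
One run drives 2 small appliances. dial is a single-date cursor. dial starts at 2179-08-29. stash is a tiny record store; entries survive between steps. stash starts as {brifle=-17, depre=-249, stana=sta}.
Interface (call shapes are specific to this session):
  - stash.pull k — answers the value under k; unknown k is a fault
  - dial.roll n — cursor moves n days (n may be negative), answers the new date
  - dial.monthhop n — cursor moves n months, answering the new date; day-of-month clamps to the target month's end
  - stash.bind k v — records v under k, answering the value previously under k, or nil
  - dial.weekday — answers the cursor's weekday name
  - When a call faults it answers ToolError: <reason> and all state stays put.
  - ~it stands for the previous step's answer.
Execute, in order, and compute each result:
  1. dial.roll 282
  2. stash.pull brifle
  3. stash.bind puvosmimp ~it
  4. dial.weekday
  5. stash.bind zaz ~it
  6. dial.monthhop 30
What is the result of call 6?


Step: dial.roll[n: 282]
Result: 2180-06-06
Step: stash.pull[k: brifle]
Result: -17
Step: stash.bind[k: puvosmimp; v: ~it]
Result: nil
Step: dial.weekday[]
Result: Tuesday
Step: stash.bind[k: zaz; v: ~it]
Result: nil
Step: dial.monthhop[n: 30]
Result: 2182-12-06

Answer: 2182-12-06


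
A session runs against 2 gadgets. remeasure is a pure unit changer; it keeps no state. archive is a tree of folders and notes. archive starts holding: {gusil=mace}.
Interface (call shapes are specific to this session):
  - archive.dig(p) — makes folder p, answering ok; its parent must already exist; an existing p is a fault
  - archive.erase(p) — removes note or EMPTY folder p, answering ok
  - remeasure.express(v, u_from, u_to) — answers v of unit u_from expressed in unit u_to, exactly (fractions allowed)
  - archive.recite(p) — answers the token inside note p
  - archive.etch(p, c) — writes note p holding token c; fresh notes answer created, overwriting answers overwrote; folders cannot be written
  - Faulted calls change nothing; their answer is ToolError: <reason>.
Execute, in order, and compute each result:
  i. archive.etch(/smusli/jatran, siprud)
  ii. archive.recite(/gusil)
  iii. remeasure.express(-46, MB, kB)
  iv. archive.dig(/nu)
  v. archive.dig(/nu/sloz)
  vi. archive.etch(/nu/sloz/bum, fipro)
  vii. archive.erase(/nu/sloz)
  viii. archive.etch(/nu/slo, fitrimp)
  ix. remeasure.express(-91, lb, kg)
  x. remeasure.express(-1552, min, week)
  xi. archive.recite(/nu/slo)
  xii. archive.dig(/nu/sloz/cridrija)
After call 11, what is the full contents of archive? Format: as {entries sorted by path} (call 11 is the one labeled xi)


Next I call archive.etch on p→/smusli/jatran, c→siprud, which returns ToolError: no parent.
Next I call archive.recite on p→/gusil, — result: mace.
I run remeasure.express on v→-46, u_from→MB, u_to→kB, which returns -46000.
I try archive.dig on p→/nu, and get ok.
Using archive.dig on p→/nu/sloz, which returns ok.
Then archive.etch on p→/nu/sloz/bum, c→fipro, giving created.
I try archive.erase on p→/nu/sloz, and see ToolError: not empty.
Then archive.etch on p→/nu/slo, c→fitrimp, giving created.
Next I call remeasure.express on v→-91, u_from→lb, u_to→kg, → -4127690567/100000000.
I try remeasure.express on v→-1552, u_from→min, u_to→week, → -97/630.
Then archive.recite on p→/nu/slo, and observe fitrimp.
I invoke archive.dig on p→/nu/sloz/cridrija, yielding ok.

Answer: {gusil=mace, nu/, nu/slo=fitrimp, nu/sloz/, nu/sloz/bum=fipro}


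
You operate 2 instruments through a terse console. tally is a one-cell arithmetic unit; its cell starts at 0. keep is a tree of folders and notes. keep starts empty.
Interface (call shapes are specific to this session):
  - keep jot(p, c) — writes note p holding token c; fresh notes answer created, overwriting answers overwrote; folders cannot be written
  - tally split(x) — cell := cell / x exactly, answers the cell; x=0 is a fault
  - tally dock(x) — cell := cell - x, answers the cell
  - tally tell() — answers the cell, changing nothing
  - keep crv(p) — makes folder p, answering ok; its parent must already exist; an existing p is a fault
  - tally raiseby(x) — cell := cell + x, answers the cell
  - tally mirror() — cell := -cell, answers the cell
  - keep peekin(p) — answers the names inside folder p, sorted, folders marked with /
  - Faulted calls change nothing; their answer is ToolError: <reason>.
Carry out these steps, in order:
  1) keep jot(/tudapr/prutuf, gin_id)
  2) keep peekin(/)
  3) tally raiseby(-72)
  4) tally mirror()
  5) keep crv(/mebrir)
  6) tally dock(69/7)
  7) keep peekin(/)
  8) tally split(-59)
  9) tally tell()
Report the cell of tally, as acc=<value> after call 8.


Answer: acc=-435/413

Derivation:
→ keep jot(/tudapr/prutuf, gin_id)
← ToolError: no parent
→ keep peekin(/)
← []
→ tally raiseby(-72)
← -72
→ tally mirror()
← 72
→ keep crv(/mebrir)
← ok
→ tally dock(69/7)
← 435/7
→ keep peekin(/)
← [mebrir/]
→ tally split(-59)
← -435/413
→ tally tell()
← -435/413


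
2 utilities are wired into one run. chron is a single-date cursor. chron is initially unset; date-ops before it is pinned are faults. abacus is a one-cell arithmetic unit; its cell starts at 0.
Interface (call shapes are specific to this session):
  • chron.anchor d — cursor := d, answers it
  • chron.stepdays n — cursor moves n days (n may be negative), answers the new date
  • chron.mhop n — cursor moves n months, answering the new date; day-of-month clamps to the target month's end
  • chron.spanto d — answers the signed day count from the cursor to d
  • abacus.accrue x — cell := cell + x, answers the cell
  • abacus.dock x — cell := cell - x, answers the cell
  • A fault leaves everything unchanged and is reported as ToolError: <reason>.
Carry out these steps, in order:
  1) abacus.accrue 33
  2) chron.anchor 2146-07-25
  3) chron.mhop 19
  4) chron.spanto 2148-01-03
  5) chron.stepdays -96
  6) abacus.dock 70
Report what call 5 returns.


Do: accrue[x→33]
See: 33
Do: anchor[d→2146-07-25]
See: 2146-07-25
Do: mhop[n→19]
See: 2148-02-25
Do: spanto[d→2148-01-03]
See: -53
Do: stepdays[n→-96]
See: 2147-11-21
Do: dock[x→70]
See: -37

Answer: 2147-11-21


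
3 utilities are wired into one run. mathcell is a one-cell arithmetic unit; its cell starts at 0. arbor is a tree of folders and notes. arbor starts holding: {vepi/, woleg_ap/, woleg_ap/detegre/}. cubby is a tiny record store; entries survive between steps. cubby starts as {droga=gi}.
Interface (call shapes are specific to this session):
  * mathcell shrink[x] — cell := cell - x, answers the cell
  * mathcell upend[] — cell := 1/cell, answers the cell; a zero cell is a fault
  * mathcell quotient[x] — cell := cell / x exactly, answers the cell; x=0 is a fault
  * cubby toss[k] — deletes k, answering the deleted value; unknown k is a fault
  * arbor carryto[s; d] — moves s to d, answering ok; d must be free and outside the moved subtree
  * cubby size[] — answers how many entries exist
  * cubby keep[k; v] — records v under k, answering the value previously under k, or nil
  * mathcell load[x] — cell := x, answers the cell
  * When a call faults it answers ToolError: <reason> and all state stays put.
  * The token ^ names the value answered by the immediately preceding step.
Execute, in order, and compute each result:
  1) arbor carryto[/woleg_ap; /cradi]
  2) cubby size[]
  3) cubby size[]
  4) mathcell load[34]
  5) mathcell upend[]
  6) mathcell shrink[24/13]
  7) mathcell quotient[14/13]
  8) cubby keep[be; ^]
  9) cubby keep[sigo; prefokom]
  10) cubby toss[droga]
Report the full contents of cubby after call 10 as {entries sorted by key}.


Do: arbor carryto[s: /woleg_ap; d: /cradi]
See: ok
Do: cubby size[]
See: 1
Do: cubby size[]
See: 1
Do: mathcell load[x: 34]
See: 34
Do: mathcell upend[]
See: 1/34
Do: mathcell shrink[x: 24/13]
See: -803/442
Do: mathcell quotient[x: 14/13]
See: -803/476
Do: cubby keep[k: be; v: ^]
See: nil
Do: cubby keep[k: sigo; v: prefokom]
See: nil
Do: cubby toss[k: droga]
See: gi

Answer: {be=-803/476, sigo=prefokom}


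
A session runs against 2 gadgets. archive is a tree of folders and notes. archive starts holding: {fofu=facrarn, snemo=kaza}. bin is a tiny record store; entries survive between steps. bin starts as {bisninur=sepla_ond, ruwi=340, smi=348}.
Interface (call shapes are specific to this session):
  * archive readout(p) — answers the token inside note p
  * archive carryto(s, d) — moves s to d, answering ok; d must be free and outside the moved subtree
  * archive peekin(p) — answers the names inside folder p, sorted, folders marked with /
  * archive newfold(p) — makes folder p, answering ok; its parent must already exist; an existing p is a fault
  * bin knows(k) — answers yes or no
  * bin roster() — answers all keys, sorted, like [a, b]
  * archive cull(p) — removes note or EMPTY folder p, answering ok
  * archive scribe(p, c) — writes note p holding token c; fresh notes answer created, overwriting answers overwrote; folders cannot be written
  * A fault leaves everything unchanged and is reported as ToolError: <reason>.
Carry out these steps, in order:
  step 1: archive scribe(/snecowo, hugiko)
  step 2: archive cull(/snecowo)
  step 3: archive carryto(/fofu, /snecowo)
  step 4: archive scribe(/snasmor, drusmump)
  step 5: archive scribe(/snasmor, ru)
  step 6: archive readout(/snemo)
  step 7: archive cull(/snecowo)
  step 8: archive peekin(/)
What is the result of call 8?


Answer: [snasmor, snemo]

Derivation:
→ archive scribe(p: /snecowo, c: hugiko)
← created
→ archive cull(p: /snecowo)
← ok
→ archive carryto(s: /fofu, d: /snecowo)
← ok
→ archive scribe(p: /snasmor, c: drusmump)
← created
→ archive scribe(p: /snasmor, c: ru)
← overwrote
→ archive readout(p: /snemo)
← kaza
→ archive cull(p: /snecowo)
← ok
→ archive peekin(p: /)
← [snasmor, snemo]


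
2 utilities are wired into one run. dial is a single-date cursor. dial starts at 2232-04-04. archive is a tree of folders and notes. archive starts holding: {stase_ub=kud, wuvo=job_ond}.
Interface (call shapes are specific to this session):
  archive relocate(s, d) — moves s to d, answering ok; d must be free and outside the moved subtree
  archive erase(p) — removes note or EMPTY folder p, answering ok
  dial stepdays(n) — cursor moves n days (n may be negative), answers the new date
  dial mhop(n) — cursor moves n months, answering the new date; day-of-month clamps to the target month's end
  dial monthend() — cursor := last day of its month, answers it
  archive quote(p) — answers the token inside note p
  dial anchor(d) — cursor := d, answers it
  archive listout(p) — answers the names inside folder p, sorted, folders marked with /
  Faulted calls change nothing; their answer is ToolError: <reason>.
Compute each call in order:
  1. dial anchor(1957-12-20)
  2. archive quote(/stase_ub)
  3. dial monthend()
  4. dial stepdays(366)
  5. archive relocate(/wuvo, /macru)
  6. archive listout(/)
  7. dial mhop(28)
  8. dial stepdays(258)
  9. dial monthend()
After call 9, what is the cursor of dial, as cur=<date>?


Answer: cur=1962-01-31

Derivation:
;; dial anchor(d: 1957-12-20) ~> 1957-12-20
;; archive quote(p: /stase_ub) ~> kud
;; dial monthend() ~> 1957-12-31
;; dial stepdays(n: 366) ~> 1959-01-01
;; archive relocate(s: /wuvo, d: /macru) ~> ok
;; archive listout(p: /) ~> [macru, stase_ub]
;; dial mhop(n: 28) ~> 1961-05-01
;; dial stepdays(n: 258) ~> 1962-01-14
;; dial monthend() ~> 1962-01-31


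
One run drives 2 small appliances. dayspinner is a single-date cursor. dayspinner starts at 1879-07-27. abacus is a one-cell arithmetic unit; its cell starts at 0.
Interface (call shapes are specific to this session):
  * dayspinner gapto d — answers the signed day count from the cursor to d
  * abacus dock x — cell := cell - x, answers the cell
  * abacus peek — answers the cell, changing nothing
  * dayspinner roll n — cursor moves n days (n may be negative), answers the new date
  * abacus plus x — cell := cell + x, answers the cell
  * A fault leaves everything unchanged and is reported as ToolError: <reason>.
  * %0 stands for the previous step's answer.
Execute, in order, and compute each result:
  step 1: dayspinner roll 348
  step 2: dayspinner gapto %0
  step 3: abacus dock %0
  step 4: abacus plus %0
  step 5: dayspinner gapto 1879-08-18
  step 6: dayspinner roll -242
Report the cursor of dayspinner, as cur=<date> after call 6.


>> dayspinner roll(n='348')
<< 1880-07-09
>> dayspinner gapto(d='%0')
<< 0
>> abacus dock(x='%0')
<< 0
>> abacus plus(x='%0')
<< 0
>> dayspinner gapto(d='1879-08-18')
<< -326
>> dayspinner roll(n='-242')
<< 1879-11-10

Answer: cur=1879-11-10


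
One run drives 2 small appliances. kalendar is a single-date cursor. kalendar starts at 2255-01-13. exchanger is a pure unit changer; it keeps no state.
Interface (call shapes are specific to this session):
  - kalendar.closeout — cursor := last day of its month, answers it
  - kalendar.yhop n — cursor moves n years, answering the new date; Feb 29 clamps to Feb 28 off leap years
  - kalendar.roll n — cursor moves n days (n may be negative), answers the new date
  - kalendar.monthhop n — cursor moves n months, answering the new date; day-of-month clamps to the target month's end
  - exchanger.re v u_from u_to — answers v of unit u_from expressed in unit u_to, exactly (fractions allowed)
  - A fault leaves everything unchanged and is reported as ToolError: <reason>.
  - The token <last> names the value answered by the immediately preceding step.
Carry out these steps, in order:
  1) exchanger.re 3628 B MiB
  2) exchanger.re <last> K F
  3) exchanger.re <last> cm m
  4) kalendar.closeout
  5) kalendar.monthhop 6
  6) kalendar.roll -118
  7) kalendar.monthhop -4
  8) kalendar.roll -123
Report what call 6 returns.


% 1. exchanger.re(v: 3628, u_from: B, u_to: MiB) ~> 907/262144
% 2. exchanger.re(v: <last>, u_from: K, u_to: F) ~> -3012452497/6553600
% 3. exchanger.re(v: <last>, u_from: cm, u_to: m) ~> -3012452497/655360000
% 4. kalendar.closeout() ~> 2255-01-31
% 5. kalendar.monthhop(n: 6) ~> 2255-07-31
% 6. kalendar.roll(n: -118) ~> 2255-04-04
% 7. kalendar.monthhop(n: -4) ~> 2254-12-04
% 8. kalendar.roll(n: -123) ~> 2254-08-03

Answer: 2255-04-04


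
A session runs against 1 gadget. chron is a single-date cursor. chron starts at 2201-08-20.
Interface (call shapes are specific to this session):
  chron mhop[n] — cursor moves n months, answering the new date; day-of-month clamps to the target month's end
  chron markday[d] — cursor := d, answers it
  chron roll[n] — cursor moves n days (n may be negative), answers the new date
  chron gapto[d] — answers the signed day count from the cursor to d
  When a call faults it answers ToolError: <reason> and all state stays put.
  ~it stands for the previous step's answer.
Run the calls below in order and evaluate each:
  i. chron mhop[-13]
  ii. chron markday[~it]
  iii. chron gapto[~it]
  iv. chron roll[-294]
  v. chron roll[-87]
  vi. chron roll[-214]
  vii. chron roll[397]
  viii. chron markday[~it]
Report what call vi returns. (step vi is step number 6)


Answer: 2198-12-02

Derivation:
// chron mhop(n=-13) == 2200-07-20
// chron markday(d=~it) == 2200-07-20
// chron gapto(d=~it) == 0
// chron roll(n=-294) == 2199-09-29
// chron roll(n=-87) == 2199-07-04
// chron roll(n=-214) == 2198-12-02
// chron roll(n=397) == 2200-01-03
// chron markday(d=~it) == 2200-01-03


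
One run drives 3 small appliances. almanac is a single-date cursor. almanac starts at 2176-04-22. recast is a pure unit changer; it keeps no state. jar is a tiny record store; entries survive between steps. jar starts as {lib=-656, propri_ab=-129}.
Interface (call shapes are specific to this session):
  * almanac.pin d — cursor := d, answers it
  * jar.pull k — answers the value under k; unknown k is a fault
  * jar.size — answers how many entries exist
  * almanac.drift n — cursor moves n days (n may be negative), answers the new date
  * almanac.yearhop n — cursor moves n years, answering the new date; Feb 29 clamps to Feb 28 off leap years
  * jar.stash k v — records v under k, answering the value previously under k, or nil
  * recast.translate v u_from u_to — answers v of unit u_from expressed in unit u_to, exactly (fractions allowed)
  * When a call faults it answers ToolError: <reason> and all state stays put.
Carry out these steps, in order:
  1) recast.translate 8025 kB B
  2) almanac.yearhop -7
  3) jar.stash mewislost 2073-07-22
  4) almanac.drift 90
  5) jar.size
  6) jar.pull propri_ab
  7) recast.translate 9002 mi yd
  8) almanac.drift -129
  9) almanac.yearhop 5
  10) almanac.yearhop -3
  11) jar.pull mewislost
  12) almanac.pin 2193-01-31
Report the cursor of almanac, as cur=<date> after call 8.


% 1. recast.translate(v='8025', u_from='kB', u_to='B') : 8025000
% 2. almanac.yearhop(n='-7') : 2169-04-22
% 3. jar.stash(k='mewislost', v='2073-07-22') : nil
% 4. almanac.drift(n='90') : 2169-07-21
% 5. jar.size() : 3
% 6. jar.pull(k='propri_ab') : -129
% 7. recast.translate(v='9002', u_from='mi', u_to='yd') : 15843520
% 8. almanac.drift(n='-129') : 2169-03-14
% 9. almanac.yearhop(n='5') : 2174-03-14
% 10. almanac.yearhop(n='-3') : 2171-03-14
% 11. jar.pull(k='mewislost') : 2073-07-22
% 12. almanac.pin(d='2193-01-31') : 2193-01-31

Answer: cur=2169-03-14


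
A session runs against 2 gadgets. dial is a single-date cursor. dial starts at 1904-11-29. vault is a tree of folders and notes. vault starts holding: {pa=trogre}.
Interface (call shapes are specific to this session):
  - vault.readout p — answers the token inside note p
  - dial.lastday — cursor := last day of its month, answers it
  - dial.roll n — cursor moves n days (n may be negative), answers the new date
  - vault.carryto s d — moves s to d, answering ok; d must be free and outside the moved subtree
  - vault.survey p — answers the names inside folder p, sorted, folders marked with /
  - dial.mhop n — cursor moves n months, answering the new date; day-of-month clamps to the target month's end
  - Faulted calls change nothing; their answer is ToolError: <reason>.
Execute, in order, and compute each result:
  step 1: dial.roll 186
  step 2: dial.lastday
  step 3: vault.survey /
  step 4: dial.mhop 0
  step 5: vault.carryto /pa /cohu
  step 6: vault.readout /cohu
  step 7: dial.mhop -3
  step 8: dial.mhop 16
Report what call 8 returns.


Answer: 1906-07-30

Derivation:
CALL roll[n='186']
RET  1905-06-03
CALL lastday[]
RET  1905-06-30
CALL survey[p='/']
RET  [pa]
CALL mhop[n='0']
RET  1905-06-30
CALL carryto[s='/pa'; d='/cohu']
RET  ok
CALL readout[p='/cohu']
RET  trogre
CALL mhop[n='-3']
RET  1905-03-30
CALL mhop[n='16']
RET  1906-07-30


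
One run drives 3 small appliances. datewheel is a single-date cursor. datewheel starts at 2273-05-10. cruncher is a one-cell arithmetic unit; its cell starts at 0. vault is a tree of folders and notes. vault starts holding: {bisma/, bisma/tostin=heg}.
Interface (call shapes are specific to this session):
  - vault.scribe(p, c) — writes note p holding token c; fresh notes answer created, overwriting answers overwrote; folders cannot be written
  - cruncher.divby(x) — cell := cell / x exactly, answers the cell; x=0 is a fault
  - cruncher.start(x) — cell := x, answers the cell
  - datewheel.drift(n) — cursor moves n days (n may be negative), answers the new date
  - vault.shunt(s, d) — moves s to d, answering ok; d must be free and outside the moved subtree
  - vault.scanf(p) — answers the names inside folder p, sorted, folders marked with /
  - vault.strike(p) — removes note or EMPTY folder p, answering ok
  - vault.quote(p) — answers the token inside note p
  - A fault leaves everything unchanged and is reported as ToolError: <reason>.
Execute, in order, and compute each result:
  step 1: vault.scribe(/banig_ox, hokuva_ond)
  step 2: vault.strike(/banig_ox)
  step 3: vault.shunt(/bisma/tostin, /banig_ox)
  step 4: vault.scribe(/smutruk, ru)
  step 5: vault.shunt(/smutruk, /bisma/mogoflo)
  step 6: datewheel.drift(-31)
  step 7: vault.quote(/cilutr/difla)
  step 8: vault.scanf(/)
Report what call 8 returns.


$ vault.scribe p=/banig_ox c=hokuva_ond
[out] created
$ vault.strike p=/banig_ox
[out] ok
$ vault.shunt s=/bisma/tostin d=/banig_ox
[out] ok
$ vault.scribe p=/smutruk c=ru
[out] created
$ vault.shunt s=/smutruk d=/bisma/mogoflo
[out] ok
$ datewheel.drift n=-31
[out] 2273-04-09
$ vault.quote p=/cilutr/difla
[out] ToolError: not found
$ vault.scanf p=/
[out] [banig_ox, bisma/]

Answer: [banig_ox, bisma/]


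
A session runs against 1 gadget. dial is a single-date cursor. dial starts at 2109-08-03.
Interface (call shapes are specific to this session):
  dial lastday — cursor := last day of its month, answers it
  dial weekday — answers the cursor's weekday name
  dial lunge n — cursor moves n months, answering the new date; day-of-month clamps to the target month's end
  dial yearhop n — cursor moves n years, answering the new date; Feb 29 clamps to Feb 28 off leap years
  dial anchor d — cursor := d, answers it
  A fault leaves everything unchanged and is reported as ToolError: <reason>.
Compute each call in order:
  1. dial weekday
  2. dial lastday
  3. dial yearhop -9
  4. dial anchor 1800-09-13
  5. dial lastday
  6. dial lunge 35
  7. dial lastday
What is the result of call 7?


Answer: 1803-08-31

Derivation:
% dial weekday
[out] Saturday
% dial lastday
[out] 2109-08-31
% dial yearhop n=-9
[out] 2100-08-31
% dial anchor d=1800-09-13
[out] 1800-09-13
% dial lastday
[out] 1800-09-30
% dial lunge n=35
[out] 1803-08-30
% dial lastday
[out] 1803-08-31


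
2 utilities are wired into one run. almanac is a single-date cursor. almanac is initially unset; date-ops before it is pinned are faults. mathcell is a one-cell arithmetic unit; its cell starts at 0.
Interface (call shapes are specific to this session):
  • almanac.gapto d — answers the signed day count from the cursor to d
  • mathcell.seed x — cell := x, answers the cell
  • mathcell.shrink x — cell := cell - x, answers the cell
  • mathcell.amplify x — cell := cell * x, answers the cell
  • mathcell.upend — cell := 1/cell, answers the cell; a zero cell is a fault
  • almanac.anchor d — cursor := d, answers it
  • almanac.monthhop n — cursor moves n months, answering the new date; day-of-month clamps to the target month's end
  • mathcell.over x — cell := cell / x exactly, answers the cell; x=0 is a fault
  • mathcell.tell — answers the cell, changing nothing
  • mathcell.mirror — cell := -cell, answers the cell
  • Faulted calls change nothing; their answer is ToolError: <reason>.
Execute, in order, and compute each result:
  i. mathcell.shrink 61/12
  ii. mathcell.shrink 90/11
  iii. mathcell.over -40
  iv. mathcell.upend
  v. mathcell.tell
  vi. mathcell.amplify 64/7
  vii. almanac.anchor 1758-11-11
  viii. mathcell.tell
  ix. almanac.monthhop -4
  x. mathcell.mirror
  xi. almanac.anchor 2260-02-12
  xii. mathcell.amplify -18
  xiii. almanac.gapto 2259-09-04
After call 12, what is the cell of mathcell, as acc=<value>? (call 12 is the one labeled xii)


Answer: acc=6082560/12257

Derivation:
CALL mathcell.shrink[x=61/12]
RET  -61/12
CALL mathcell.shrink[x=90/11]
RET  -1751/132
CALL mathcell.over[x=-40]
RET  1751/5280
CALL mathcell.upend[]
RET  5280/1751
CALL mathcell.tell[]
RET  5280/1751
CALL mathcell.amplify[x=64/7]
RET  337920/12257
CALL almanac.anchor[d=1758-11-11]
RET  1758-11-11
CALL mathcell.tell[]
RET  337920/12257
CALL almanac.monthhop[n=-4]
RET  1758-07-11
CALL mathcell.mirror[]
RET  -337920/12257
CALL almanac.anchor[d=2260-02-12]
RET  2260-02-12
CALL mathcell.amplify[x=-18]
RET  6082560/12257
CALL almanac.gapto[d=2259-09-04]
RET  -161


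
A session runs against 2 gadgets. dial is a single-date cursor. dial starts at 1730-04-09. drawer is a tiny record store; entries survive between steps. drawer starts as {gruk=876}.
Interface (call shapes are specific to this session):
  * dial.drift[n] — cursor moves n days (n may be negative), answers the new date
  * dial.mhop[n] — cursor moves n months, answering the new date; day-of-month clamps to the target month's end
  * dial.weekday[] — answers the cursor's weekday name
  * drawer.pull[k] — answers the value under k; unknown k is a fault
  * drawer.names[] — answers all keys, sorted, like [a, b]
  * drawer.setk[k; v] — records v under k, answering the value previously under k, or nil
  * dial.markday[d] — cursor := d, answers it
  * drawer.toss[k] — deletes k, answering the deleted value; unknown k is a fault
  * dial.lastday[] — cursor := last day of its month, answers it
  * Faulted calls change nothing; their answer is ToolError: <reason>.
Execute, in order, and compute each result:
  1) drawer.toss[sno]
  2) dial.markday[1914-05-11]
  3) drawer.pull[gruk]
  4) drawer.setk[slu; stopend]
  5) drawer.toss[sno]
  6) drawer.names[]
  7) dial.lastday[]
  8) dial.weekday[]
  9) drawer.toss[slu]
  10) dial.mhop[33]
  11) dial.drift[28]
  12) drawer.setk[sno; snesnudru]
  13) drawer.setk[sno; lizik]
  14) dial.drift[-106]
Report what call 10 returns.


==> toss(k: sno)
<== ToolError: no such key sno
==> markday(d: 1914-05-11)
<== 1914-05-11
==> pull(k: gruk)
<== 876
==> setk(k: slu, v: stopend)
<== nil
==> toss(k: sno)
<== ToolError: no such key sno
==> names()
<== [gruk, slu]
==> lastday()
<== 1914-05-31
==> weekday()
<== Sunday
==> toss(k: slu)
<== stopend
==> mhop(n: 33)
<== 1917-02-28
==> drift(n: 28)
<== 1917-03-28
==> setk(k: sno, v: snesnudru)
<== nil
==> setk(k: sno, v: lizik)
<== snesnudru
==> drift(n: -106)
<== 1916-12-12

Answer: 1917-02-28


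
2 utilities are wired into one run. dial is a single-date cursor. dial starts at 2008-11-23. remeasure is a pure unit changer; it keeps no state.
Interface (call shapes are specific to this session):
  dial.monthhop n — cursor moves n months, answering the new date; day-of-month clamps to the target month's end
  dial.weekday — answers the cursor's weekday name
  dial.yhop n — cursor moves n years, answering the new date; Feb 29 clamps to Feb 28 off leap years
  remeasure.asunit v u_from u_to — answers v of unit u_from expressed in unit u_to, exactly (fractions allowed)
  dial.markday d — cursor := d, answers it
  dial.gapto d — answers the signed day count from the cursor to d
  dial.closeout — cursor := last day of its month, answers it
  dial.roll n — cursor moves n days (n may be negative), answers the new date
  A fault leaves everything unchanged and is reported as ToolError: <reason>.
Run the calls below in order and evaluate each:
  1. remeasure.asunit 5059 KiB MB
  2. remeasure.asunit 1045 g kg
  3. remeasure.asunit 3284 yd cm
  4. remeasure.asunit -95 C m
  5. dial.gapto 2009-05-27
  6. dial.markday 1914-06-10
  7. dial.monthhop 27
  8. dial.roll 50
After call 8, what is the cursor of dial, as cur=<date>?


>> asunit(v='5059', u_from='KiB', u_to='MB')
<< 80944/15625
>> asunit(v='1045', u_from='g', u_to='kg')
<< 209/200
>> asunit(v='3284', u_from='yd', u_to='cm')
<< 7507224/25
>> asunit(v='-95', u_from='C', u_to='m')
<< ToolError: incompatible units
>> gapto(d='2009-05-27')
<< 185
>> markday(d='1914-06-10')
<< 1914-06-10
>> monthhop(n='27')
<< 1916-09-10
>> roll(n='50')
<< 1916-10-30

Answer: cur=1916-10-30


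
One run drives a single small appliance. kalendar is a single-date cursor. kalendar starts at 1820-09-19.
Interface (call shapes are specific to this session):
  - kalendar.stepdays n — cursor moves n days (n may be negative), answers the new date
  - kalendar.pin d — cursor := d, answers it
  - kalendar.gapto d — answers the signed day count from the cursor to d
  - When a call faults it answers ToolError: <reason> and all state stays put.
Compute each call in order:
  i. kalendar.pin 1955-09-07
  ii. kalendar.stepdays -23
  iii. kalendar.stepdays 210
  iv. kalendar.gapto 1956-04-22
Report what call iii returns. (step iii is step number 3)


// pin(d: 1955-09-07) => 1955-09-07
// stepdays(n: -23) => 1955-08-15
// stepdays(n: 210) => 1956-03-12
// gapto(d: 1956-04-22) => 41

Answer: 1956-03-12


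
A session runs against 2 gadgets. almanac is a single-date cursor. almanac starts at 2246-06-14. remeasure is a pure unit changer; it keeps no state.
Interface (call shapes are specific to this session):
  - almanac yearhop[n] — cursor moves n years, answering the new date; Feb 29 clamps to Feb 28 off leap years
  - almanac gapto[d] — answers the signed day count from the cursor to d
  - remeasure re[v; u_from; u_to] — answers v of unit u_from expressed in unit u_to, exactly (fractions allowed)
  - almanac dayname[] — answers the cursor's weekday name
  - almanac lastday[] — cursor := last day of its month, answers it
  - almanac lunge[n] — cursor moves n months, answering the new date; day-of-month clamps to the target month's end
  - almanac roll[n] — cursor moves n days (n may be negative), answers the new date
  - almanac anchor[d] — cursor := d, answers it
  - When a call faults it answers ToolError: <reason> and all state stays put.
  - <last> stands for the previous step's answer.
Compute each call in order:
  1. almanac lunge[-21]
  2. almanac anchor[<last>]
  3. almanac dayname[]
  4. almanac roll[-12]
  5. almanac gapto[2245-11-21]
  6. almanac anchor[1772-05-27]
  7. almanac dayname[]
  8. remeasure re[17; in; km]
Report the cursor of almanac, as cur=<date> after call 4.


Answer: cur=2244-09-02

Derivation:
// 1. almanac lunge(n: -21) == 2244-09-14
// 2. almanac anchor(d: <last>) == 2244-09-14
// 3. almanac dayname() == Saturday
// 4. almanac roll(n: -12) == 2244-09-02
// 5. almanac gapto(d: 2245-11-21) == 445
// 6. almanac anchor(d: 1772-05-27) == 1772-05-27
// 7. almanac dayname() == Wednesday
// 8. remeasure re(v: 17, u_from: in, u_to: km) == 2159/5000000


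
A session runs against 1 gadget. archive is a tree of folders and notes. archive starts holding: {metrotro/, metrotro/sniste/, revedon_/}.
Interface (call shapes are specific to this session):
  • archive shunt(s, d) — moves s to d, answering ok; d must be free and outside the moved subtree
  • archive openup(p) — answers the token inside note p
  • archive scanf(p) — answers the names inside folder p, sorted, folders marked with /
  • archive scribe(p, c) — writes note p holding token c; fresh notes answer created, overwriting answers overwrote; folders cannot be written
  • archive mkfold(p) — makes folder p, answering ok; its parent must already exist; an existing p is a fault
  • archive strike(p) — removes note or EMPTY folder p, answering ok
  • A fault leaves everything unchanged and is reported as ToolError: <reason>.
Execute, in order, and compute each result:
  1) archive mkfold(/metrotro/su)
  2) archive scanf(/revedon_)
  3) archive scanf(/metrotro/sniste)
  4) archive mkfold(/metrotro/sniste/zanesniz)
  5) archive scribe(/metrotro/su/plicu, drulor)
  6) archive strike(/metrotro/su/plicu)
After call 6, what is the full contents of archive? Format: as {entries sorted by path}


Answer: {metrotro/, metrotro/sniste/, metrotro/sniste/zanesniz/, metrotro/su/, revedon_/}

Derivation:
>> archive mkfold(p=/metrotro/su)
<< ok
>> archive scanf(p=/revedon_)
<< []
>> archive scanf(p=/metrotro/sniste)
<< []
>> archive mkfold(p=/metrotro/sniste/zanesniz)
<< ok
>> archive scribe(p=/metrotro/su/plicu, c=drulor)
<< created
>> archive strike(p=/metrotro/su/plicu)
<< ok


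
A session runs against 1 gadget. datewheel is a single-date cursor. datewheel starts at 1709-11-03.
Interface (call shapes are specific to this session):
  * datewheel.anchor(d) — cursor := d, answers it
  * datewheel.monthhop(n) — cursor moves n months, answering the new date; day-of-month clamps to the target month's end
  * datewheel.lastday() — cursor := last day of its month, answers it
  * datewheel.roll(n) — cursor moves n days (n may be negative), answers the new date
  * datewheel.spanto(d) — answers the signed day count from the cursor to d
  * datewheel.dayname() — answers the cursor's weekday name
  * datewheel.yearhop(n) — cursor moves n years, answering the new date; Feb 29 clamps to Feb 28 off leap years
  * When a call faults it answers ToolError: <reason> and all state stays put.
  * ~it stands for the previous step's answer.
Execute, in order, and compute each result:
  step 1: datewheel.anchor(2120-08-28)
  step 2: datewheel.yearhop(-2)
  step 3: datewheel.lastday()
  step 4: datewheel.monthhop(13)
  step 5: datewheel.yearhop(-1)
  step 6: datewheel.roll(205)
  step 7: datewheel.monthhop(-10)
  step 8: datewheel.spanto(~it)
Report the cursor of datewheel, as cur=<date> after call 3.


>>> datewheel.anchor d=2120-08-28
= 2120-08-28
>>> datewheel.yearhop n=-2
= 2118-08-28
>>> datewheel.lastday
= 2118-08-31
>>> datewheel.monthhop n=13
= 2119-09-30
>>> datewheel.yearhop n=-1
= 2118-09-30
>>> datewheel.roll n=205
= 2119-04-23
>>> datewheel.monthhop n=-10
= 2118-06-23
>>> datewheel.spanto d=~it
= 0

Answer: cur=2118-08-31


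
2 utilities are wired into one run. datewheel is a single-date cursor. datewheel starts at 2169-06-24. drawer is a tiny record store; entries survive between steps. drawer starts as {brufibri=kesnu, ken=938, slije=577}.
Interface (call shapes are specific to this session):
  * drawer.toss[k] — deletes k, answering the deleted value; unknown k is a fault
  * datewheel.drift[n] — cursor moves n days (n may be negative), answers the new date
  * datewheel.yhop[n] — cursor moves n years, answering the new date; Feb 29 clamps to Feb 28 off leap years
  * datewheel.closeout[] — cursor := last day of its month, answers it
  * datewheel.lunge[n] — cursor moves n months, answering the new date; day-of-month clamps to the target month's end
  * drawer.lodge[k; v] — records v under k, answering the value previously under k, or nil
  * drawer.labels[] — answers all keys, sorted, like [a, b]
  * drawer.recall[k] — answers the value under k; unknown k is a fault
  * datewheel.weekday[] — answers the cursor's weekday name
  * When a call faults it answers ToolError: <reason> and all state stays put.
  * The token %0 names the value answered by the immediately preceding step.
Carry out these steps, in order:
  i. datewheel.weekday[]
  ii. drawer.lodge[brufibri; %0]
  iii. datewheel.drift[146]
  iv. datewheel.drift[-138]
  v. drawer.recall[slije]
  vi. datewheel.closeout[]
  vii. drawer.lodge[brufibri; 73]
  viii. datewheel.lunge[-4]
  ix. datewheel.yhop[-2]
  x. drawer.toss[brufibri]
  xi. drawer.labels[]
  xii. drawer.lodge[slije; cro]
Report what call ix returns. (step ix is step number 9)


>> datewheel.weekday()
<< Saturday
>> drawer.lodge(brufibri, %0)
<< kesnu
>> datewheel.drift(146)
<< 2169-11-17
>> datewheel.drift(-138)
<< 2169-07-02
>> drawer.recall(slije)
<< 577
>> datewheel.closeout()
<< 2169-07-31
>> drawer.lodge(brufibri, 73)
<< Saturday
>> datewheel.lunge(-4)
<< 2169-03-31
>> datewheel.yhop(-2)
<< 2167-03-31
>> drawer.toss(brufibri)
<< 73
>> drawer.labels()
<< [ken, slije]
>> drawer.lodge(slije, cro)
<< 577

Answer: 2167-03-31


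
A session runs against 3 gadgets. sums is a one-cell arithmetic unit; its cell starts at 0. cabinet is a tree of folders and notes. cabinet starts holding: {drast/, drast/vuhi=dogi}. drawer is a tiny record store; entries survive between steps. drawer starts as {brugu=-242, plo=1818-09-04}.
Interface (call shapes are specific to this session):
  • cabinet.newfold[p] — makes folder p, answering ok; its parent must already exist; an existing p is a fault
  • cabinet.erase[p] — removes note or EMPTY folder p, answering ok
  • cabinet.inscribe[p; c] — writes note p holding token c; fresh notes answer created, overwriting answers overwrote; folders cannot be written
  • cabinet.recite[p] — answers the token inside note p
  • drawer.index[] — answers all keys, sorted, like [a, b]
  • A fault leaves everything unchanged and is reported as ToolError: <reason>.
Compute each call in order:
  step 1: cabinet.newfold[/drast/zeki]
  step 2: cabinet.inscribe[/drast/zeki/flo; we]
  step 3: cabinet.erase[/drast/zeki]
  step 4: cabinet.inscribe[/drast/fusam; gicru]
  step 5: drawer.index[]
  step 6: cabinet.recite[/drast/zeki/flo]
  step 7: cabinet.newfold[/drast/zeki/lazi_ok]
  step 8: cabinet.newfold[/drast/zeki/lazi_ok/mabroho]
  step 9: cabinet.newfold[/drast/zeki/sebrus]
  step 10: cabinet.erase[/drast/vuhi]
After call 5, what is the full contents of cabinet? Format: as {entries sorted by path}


Answer: {drast/, drast/fusam=gicru, drast/vuhi=dogi, drast/zeki/, drast/zeki/flo=we}

Derivation:
Act: cabinet.newfold[p→/drast/zeki]
Obs: ok
Act: cabinet.inscribe[p→/drast/zeki/flo; c→we]
Obs: created
Act: cabinet.erase[p→/drast/zeki]
Obs: ToolError: not empty
Act: cabinet.inscribe[p→/drast/fusam; c→gicru]
Obs: created
Act: drawer.index[]
Obs: [brugu, plo]
Act: cabinet.recite[p→/drast/zeki/flo]
Obs: we
Act: cabinet.newfold[p→/drast/zeki/lazi_ok]
Obs: ok
Act: cabinet.newfold[p→/drast/zeki/lazi_ok/mabroho]
Obs: ok
Act: cabinet.newfold[p→/drast/zeki/sebrus]
Obs: ok
Act: cabinet.erase[p→/drast/vuhi]
Obs: ok


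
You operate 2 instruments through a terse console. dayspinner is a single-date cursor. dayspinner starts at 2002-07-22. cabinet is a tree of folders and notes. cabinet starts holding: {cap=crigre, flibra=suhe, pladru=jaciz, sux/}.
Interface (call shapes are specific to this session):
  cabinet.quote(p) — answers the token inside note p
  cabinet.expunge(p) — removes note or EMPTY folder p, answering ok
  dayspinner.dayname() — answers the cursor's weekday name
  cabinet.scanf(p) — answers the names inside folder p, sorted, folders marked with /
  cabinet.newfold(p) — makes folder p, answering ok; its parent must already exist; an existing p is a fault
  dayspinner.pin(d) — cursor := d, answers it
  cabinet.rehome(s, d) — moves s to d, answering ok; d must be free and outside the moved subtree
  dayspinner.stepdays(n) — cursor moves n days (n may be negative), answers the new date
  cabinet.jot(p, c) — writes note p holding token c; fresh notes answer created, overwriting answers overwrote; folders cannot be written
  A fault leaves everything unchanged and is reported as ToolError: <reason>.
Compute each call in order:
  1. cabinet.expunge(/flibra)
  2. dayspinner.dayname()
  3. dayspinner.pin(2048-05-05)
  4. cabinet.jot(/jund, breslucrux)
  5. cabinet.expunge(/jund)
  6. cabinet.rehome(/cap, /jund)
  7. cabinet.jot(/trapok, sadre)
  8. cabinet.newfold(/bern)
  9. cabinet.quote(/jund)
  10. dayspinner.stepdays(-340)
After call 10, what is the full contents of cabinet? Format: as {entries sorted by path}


Answer: {bern/, jund=crigre, pladru=jaciz, sux/, trapok=sadre}

Derivation:
Now I run cabinet.expunge using p='/flibra', giving ok.
Next I call dayspinner.dayname, which returns Monday.
Then dayspinner.pin using d='2048-05-05', which returns 2048-05-05.
Calling cabinet.jot using p='/jund', c='breslucrux', yielding created.
Calling cabinet.expunge using p='/jund', giving ok.
Next I call cabinet.rehome using s='/cap', d='/jund', and observe ok.
Now I run cabinet.jot using p='/trapok', c='sadre', and observe created.
I call cabinet.newfold using p='/bern', — result: ok.
Calling cabinet.quote using p='/jund', and get crigre.
Now I run dayspinner.stepdays using n='-340', which returns 2047-05-31.


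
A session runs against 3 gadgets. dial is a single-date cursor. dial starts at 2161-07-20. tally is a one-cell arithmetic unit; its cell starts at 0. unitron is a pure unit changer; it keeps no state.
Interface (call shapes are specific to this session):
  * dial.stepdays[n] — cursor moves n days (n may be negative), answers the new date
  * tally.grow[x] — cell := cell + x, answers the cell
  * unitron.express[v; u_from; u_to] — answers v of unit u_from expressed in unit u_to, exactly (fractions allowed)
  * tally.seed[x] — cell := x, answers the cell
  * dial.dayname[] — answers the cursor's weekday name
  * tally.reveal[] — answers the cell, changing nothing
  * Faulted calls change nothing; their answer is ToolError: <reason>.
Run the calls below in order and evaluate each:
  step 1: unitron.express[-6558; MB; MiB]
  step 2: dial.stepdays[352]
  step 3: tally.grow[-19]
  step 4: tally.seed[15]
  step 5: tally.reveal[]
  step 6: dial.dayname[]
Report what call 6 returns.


Answer: Wednesday

Derivation:
>> unitron.express(v=-6558, u_from=MB, u_to=MiB)
<< -51234375/8192
>> dial.stepdays(n=352)
<< 2162-07-07
>> tally.grow(x=-19)
<< -19
>> tally.seed(x=15)
<< 15
>> tally.reveal()
<< 15
>> dial.dayname()
<< Wednesday
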